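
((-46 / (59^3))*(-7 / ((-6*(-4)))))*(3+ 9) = 0.00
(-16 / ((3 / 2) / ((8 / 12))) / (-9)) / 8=8 / 81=0.10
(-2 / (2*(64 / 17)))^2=289 / 4096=0.07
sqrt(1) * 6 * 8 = 48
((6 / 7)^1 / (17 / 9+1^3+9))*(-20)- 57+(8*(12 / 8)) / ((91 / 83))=-462477 / 9737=-47.50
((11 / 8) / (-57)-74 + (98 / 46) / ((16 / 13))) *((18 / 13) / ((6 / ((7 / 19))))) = -10614947 / 1727024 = -6.15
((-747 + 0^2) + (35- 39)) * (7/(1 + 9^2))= -5257/82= -64.11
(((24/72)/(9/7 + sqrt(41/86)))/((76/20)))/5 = 1806/94183 -49 * sqrt(3526)/282549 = 0.01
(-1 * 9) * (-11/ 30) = 33/ 10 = 3.30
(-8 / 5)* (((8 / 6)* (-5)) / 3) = 32 / 9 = 3.56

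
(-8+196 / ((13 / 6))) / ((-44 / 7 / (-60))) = 112560 / 143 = 787.13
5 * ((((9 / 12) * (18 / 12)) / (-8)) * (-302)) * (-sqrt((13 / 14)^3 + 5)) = -511.42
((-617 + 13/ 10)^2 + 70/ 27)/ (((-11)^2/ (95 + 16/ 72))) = 298328.14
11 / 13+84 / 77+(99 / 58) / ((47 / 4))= 405865 / 194909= 2.08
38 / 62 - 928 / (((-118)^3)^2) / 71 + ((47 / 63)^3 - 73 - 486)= -25905744092428431172507 / 46428404171247621054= -557.97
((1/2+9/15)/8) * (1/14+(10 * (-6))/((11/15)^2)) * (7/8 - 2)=1699911/98560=17.25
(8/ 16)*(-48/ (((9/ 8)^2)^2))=-32768/ 2187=-14.98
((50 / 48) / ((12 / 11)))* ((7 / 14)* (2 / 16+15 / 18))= 6325 / 13824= 0.46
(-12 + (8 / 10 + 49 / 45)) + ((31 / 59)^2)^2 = -1094368162 / 109056249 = -10.03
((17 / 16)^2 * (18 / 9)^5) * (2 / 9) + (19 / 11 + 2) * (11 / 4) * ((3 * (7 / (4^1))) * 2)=8327 / 72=115.65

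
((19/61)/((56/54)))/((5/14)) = 513/610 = 0.84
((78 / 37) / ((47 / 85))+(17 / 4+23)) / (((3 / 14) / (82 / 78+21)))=650373710 / 203463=3196.52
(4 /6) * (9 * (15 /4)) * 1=45 /2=22.50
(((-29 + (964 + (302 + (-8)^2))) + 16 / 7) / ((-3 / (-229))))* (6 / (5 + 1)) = 696389 / 7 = 99484.14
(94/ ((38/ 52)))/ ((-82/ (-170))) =207740/ 779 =266.68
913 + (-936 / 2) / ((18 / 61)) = -673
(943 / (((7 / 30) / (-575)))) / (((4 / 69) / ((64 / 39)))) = -65782021.98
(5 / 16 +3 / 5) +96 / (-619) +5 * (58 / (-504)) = 567841 / 3119760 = 0.18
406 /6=203 /3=67.67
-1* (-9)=9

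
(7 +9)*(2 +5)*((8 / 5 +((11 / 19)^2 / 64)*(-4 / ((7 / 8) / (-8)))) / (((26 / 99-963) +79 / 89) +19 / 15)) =-3191132736 / 15276973807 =-0.21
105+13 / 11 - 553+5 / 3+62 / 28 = -204637 / 462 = -442.94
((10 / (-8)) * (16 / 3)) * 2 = -40 / 3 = -13.33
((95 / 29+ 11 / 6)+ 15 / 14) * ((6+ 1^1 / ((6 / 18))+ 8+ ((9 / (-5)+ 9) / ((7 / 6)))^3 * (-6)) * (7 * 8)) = -1798809607712 / 3730125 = -482238.43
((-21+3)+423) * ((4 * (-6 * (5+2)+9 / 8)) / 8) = -132435 / 16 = -8277.19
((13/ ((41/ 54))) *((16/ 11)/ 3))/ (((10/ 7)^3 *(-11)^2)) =160524/ 6821375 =0.02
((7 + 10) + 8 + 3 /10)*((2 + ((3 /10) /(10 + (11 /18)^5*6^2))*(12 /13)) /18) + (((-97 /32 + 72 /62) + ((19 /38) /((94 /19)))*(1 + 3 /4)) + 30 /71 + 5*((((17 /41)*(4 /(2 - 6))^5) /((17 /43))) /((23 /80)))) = -1470434276315361739 /88211970604461600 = -16.67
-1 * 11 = -11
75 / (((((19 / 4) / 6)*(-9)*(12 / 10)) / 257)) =-128500 / 57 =-2254.39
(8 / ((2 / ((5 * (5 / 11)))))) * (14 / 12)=350 / 33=10.61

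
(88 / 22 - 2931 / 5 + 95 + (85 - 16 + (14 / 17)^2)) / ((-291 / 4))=2413276 / 420495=5.74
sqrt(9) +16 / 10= 4.60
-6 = -6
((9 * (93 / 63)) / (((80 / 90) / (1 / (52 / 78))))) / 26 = 2511 / 2912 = 0.86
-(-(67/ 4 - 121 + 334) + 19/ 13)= 11871/ 52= 228.29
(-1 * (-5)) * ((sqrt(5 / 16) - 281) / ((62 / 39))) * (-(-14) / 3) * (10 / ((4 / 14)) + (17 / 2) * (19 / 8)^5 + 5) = -5717052051165 / 2031616 + 20345380965 * sqrt(5) / 8126464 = -2808443.44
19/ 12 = 1.58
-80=-80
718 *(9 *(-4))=-25848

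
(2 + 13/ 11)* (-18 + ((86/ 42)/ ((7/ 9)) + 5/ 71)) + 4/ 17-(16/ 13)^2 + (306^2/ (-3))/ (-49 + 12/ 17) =699081674842/ 1172290301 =596.34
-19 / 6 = -3.17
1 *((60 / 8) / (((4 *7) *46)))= 15 / 2576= 0.01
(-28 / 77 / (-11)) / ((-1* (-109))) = 4 / 13189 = 0.00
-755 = -755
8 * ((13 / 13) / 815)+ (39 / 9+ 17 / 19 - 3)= 103961 / 46455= 2.24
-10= -10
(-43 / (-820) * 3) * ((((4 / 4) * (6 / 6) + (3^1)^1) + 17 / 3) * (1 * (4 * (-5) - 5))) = -6235 / 164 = -38.02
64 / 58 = 32 / 29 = 1.10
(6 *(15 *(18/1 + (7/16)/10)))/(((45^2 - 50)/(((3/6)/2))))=25983/126400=0.21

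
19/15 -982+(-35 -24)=-15596/15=-1039.73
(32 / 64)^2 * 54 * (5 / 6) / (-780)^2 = 1 / 54080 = 0.00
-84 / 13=-6.46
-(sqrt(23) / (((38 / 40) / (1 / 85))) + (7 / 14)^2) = -1 / 4-4*sqrt(23) / 323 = -0.31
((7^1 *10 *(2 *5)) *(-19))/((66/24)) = -53200/11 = -4836.36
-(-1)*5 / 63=5 / 63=0.08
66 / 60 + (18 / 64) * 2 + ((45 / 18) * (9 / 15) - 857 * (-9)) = 617293 / 80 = 7716.16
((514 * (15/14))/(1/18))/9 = 7710/7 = 1101.43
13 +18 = 31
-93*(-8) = 744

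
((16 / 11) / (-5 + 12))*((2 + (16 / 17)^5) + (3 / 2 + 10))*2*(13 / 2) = 38.46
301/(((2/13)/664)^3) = 24199745775296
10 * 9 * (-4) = -360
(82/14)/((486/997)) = 40877/3402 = 12.02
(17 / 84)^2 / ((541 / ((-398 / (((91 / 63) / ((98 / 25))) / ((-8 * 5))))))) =115022 / 35165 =3.27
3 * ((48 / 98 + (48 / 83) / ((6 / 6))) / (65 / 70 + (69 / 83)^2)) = 2163312 / 1093477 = 1.98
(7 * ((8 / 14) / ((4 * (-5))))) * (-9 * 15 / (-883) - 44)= 8.77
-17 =-17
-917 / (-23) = 917 / 23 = 39.87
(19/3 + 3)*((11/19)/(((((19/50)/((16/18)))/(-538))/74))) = -4904838400/9747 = -503215.18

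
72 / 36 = 2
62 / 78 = 31 / 39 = 0.79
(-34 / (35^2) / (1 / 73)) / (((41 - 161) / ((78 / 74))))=16133 / 906500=0.02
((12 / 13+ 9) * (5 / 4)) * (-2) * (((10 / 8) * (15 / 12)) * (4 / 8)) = -16125 / 832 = -19.38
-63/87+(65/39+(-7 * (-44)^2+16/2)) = -1178246/87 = -13543.06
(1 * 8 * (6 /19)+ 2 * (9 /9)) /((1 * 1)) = 86 /19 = 4.53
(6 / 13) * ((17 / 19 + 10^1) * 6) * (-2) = -14904 / 247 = -60.34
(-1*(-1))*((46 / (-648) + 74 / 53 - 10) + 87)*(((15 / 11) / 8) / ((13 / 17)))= 114325085 / 6548256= 17.46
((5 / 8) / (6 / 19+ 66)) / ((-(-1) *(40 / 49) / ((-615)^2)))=4366.66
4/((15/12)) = 16/5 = 3.20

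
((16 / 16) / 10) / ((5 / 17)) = 17 / 50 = 0.34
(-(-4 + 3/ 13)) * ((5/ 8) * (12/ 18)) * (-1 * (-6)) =245/ 26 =9.42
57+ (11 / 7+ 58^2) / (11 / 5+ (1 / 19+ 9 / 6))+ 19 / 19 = 954.86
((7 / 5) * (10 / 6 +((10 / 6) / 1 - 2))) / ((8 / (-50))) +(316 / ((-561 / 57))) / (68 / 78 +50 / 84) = -558411 / 16643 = -33.55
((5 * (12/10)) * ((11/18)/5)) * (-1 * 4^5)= -750.93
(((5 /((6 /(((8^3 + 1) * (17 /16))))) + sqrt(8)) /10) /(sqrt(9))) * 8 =8 * sqrt(2) /15 + 969 /8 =121.88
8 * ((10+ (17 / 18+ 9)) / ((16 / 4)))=359 / 9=39.89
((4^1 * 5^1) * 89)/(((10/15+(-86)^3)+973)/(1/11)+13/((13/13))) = -2670/10478839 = -0.00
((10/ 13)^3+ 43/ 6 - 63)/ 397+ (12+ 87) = 517362151/ 5233254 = 98.86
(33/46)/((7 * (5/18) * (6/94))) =4653/805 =5.78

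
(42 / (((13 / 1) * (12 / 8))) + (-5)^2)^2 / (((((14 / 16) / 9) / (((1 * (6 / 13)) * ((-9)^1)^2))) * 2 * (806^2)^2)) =272519883 / 811294024356998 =0.00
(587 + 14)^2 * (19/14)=6862819/14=490201.36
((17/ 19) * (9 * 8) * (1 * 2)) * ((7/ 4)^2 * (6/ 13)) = 44982/ 247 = 182.11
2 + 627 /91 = 809 /91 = 8.89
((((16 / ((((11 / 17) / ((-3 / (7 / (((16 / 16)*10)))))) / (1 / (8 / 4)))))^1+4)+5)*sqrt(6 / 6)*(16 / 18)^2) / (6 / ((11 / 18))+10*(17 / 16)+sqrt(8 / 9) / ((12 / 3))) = -148558336 / 87371211+25434112*sqrt(2) / 1834795431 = -1.68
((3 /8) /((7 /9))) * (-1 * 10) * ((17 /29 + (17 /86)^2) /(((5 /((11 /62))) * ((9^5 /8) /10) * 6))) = -1053745 /43624115244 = -0.00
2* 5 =10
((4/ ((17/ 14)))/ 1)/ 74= 28/ 629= 0.04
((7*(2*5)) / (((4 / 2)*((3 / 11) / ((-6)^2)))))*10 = 46200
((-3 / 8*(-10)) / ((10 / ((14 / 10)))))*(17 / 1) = 357 / 40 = 8.92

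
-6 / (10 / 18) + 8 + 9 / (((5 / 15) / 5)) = 661 / 5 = 132.20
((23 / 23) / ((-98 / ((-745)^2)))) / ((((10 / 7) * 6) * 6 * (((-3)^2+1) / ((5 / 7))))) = -111005 / 14112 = -7.87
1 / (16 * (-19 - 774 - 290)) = -1 / 17328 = -0.00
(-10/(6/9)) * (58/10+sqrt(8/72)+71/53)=-5941/53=-112.09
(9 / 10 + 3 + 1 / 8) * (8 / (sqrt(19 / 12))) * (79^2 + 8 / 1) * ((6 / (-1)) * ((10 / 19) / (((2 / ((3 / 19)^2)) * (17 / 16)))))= -1738521792 * sqrt(57) / 2215457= -5924.53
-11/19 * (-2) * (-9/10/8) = -99/760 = -0.13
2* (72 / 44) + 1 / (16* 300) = 172811 / 52800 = 3.27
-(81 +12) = -93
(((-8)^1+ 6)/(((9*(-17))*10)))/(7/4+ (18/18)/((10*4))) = 8/10863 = 0.00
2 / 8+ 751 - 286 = 1861 / 4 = 465.25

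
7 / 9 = 0.78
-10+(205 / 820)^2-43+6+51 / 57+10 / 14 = -96459 / 2128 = -45.33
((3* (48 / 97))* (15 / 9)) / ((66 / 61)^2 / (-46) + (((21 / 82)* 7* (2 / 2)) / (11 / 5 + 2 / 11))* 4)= 2298331465 / 2772945208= 0.83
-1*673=-673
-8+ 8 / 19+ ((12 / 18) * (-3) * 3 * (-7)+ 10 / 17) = 11308 / 323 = 35.01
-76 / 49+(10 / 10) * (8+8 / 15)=5132 / 735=6.98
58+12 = 70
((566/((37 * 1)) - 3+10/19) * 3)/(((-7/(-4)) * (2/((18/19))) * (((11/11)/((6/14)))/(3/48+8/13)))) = 102960315/34033636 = 3.03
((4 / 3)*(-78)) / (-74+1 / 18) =1872 / 1331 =1.41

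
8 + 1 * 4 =12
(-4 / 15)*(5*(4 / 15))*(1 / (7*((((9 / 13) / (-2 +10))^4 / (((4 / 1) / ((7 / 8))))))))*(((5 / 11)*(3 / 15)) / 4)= -14974189568 / 159137055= -94.10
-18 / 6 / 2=-3 / 2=-1.50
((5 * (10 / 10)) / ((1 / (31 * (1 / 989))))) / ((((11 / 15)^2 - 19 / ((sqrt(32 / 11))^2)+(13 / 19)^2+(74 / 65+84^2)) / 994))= 5205963672000 / 235650204072559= 0.02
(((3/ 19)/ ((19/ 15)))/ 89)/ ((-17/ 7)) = -315/ 546193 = -0.00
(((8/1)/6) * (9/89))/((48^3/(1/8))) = 0.00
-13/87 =-0.15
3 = 3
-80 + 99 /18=-149 /2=-74.50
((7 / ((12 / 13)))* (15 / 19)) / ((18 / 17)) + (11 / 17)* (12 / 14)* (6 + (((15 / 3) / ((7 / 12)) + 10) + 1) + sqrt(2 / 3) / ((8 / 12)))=33* sqrt(6) / 119 + 22604807 / 1139544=20.52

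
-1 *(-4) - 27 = -23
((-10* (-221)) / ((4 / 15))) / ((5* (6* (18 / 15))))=5525 / 24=230.21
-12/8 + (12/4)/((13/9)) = 15/26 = 0.58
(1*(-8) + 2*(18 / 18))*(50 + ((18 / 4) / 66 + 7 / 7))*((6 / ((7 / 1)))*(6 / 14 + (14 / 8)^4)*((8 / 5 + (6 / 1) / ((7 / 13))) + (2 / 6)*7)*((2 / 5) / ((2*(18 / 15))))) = -1786122645 / 275968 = -6472.21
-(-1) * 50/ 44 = 25/ 22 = 1.14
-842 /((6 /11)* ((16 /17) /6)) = -78727 /8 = -9840.88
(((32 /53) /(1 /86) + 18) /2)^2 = 3433609 /2809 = 1222.36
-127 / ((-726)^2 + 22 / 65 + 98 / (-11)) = -0.00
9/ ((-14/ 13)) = -117/ 14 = -8.36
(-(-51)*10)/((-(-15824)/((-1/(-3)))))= 85/7912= 0.01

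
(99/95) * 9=891/95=9.38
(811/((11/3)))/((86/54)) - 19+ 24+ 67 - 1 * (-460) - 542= 60961/473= 128.88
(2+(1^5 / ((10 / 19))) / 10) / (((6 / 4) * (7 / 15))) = 219 / 70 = 3.13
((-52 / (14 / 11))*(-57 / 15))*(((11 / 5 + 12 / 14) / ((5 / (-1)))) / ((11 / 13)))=-687154 / 6125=-112.19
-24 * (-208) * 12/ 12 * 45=224640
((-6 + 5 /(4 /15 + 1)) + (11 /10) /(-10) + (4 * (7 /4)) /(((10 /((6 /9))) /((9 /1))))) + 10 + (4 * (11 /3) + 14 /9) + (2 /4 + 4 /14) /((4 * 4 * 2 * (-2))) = 108198511 /3830400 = 28.25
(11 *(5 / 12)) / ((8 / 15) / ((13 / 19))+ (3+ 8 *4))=3575 / 27908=0.13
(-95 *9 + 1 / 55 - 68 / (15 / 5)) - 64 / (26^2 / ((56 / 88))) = -24474908 / 27885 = -877.71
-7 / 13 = -0.54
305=305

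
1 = 1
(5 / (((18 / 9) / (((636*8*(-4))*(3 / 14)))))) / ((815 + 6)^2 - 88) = -25440 / 1572557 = -0.02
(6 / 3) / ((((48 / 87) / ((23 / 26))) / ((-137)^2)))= 12518923 / 208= 60187.13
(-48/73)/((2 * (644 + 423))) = -24/77891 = -0.00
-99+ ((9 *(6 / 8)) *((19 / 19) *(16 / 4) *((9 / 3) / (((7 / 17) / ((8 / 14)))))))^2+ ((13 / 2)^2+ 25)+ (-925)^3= -7600994765171 / 9604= -791440521.15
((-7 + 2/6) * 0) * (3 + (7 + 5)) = 0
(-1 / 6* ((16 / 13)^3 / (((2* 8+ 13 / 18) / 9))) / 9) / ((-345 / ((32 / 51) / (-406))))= -65536 / 787336901715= -0.00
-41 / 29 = -1.41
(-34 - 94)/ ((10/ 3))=-192/ 5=-38.40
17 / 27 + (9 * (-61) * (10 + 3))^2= 1375292780 / 27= 50936769.63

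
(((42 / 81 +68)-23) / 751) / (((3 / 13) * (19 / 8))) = 127816 / 1155789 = 0.11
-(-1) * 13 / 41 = 13 / 41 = 0.32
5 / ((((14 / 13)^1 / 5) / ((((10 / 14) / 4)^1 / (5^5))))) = 13 / 9800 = 0.00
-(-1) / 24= 1 / 24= 0.04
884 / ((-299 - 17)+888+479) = 884 / 1051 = 0.84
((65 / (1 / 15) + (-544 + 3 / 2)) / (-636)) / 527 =-865 / 670344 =-0.00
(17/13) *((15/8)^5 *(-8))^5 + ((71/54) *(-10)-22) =-115902862483877973877511673096037/404675448117003288576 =-286409425190.45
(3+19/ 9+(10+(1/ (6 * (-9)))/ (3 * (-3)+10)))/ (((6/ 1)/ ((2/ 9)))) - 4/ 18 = 491/ 1458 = 0.34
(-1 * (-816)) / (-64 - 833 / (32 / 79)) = -26112 / 67855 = -0.38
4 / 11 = 0.36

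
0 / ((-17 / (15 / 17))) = 0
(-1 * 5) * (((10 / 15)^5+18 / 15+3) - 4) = -403 / 243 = -1.66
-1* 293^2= -85849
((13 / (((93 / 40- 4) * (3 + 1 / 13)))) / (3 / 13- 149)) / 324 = 2197 / 41983272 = 0.00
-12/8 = -3/2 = -1.50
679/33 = 20.58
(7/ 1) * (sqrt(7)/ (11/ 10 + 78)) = 0.23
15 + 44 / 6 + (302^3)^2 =2275951024973059 / 3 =758650341657686.33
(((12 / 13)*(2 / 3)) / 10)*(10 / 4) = 2 / 13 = 0.15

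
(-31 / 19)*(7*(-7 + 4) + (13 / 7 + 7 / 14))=8091 / 266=30.42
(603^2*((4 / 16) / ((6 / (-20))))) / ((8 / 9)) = -5454135 / 16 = -340883.44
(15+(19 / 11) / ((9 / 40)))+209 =22936 / 99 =231.68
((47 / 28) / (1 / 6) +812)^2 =132457081 / 196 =675801.43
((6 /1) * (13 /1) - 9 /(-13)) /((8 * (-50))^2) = 0.00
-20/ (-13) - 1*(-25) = 345/ 13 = 26.54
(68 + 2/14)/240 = 159/560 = 0.28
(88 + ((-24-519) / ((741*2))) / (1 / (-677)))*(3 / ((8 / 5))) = 2490135 / 3952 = 630.09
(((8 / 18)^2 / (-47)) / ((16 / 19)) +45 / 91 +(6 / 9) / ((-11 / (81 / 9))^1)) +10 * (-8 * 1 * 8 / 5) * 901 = -439492962872 / 3810807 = -115328.06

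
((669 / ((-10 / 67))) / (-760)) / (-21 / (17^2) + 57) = 0.10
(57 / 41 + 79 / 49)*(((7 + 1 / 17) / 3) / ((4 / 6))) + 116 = 4323668 / 34153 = 126.60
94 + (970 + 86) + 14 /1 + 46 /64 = 37271 /32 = 1164.72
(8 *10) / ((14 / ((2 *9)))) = 720 / 7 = 102.86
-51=-51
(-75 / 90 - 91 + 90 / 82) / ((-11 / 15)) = 123.73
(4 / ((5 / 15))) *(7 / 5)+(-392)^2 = 768404 / 5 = 153680.80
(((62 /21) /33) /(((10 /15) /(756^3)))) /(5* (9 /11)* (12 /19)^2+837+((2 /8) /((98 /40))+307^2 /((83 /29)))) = 3356486900928 /1954741967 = 1717.10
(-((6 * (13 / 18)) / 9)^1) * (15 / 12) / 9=-65 / 972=-0.07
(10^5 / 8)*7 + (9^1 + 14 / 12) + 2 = 525073 / 6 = 87512.17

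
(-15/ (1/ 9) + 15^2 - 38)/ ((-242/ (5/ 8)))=-65/ 484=-0.13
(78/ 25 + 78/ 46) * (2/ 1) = 5538/ 575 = 9.63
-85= -85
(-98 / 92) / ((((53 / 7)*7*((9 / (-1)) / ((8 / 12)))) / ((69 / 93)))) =49 / 44361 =0.00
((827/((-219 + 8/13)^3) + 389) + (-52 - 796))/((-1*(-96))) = -4.78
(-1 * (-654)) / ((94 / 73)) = 23871 / 47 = 507.89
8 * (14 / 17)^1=112 / 17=6.59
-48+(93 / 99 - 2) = -1619 / 33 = -49.06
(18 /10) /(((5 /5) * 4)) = 9 /20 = 0.45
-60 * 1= -60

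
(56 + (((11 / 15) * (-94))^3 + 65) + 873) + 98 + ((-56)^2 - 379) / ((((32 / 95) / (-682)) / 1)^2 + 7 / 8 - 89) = -815263620156636735908 / 2497001835072375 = -326497.00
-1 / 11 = -0.09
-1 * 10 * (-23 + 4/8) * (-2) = -450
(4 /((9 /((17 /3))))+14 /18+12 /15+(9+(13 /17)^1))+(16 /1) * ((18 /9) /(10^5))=19882334 /1434375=13.86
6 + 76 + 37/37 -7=76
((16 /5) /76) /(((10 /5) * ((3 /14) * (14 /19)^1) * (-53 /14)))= -28 /795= -0.04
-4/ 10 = -2/ 5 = -0.40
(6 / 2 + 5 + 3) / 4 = 11 / 4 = 2.75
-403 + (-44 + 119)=-328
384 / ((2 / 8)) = 1536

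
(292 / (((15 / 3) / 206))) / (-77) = -60152 / 385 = -156.24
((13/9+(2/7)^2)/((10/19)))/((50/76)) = 242953/55125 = 4.41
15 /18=5 /6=0.83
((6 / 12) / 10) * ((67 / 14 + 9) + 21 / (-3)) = 19 / 56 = 0.34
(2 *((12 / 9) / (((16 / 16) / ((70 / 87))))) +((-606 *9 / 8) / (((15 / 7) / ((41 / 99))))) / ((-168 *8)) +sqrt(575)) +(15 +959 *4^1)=3877.22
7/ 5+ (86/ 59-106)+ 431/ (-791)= -103.69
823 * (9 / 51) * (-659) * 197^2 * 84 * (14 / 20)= -18564629541066 / 85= -218407406365.48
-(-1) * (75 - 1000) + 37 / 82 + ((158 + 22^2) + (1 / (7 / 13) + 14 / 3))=-475315 / 1722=-276.02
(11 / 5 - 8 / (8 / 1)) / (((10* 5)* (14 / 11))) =33 / 1750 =0.02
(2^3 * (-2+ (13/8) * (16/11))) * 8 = 256/11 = 23.27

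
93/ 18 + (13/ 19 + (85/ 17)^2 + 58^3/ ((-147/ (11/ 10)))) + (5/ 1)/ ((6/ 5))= -19900184/ 13965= -1425.00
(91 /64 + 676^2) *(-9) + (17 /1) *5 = -4112711.80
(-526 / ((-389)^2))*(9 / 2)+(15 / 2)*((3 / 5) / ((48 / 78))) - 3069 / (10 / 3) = -11057366151 / 12105680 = -913.40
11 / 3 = 3.67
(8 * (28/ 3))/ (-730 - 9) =-224/ 2217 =-0.10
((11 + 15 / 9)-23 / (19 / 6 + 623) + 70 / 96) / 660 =2409127 / 119021760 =0.02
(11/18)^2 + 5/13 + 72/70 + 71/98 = 2.51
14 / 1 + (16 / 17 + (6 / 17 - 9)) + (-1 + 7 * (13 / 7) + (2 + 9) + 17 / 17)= 515 / 17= 30.29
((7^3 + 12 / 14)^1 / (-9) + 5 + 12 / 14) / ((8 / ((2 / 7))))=-1019 / 882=-1.16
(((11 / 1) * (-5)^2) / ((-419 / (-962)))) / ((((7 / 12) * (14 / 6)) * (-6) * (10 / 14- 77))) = 264550 / 261037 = 1.01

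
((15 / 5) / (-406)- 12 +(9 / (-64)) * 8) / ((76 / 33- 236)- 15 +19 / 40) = 3518955 / 66513559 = 0.05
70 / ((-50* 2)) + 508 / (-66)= -2771 / 330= -8.40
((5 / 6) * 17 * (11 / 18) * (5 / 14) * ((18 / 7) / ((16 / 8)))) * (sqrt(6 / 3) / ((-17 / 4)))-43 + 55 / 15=-118 / 3-275 * sqrt(2) / 294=-40.66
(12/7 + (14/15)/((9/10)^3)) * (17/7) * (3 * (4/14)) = 1558696/250047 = 6.23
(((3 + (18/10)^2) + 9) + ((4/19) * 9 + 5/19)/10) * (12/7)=88098/3325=26.50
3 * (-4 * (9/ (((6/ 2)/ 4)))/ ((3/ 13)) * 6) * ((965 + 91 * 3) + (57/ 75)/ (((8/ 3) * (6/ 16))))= -115947936/ 25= -4637917.44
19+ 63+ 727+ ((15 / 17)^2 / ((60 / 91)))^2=1082959049 / 1336336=810.39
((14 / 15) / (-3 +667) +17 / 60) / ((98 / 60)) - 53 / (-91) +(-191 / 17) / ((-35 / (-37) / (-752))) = 40142943202 / 4494035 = 8932.49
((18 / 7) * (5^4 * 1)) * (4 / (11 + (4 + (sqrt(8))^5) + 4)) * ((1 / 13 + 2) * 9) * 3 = 1802.30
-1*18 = -18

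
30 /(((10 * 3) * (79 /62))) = 62 /79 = 0.78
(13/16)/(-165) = -13/2640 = -0.00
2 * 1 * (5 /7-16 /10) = -62 /35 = -1.77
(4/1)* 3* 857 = 10284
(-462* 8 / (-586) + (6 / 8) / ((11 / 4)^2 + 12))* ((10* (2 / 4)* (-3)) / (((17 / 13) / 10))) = -1134783000 / 1559053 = -727.87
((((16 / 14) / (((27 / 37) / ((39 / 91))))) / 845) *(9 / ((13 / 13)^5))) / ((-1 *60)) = -74 / 621075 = -0.00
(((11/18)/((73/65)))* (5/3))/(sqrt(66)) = 325* sqrt(66)/23652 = 0.11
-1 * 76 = -76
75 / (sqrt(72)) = 25*sqrt(2) / 4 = 8.84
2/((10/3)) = 0.60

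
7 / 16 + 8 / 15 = 233 / 240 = 0.97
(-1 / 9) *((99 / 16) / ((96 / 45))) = -165 / 512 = -0.32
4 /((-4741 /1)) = -4 /4741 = -0.00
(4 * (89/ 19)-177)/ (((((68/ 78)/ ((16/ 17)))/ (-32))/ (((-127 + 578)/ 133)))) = 13539871488/ 730303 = 18540.07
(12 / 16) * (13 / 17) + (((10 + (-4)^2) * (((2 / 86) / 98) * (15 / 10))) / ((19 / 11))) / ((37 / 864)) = 70369923 / 100723028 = 0.70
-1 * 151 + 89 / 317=-47778 / 317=-150.72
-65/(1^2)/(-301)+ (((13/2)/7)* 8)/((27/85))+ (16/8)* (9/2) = 264958/8127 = 32.60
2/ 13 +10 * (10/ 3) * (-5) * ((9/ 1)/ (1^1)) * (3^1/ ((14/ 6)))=-175486/ 91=-1928.42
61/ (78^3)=61/ 474552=0.00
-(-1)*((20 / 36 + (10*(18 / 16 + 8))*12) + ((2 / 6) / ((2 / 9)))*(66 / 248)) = 2446171 / 2232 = 1095.95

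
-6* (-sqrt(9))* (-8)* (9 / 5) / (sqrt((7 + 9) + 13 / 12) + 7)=-108864 / 1915 + 2592* sqrt(615) / 1915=-23.28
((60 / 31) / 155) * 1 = 12 / 961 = 0.01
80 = 80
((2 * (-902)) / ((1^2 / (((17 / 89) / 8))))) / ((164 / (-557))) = 104159 / 712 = 146.29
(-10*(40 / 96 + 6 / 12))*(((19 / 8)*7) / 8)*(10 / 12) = -36575 / 2304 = -15.87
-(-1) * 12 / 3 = 4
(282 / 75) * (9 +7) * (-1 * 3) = -4512 / 25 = -180.48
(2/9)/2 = 1/9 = 0.11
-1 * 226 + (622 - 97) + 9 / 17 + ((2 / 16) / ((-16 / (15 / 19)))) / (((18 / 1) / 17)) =74301019 / 248064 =299.52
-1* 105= -105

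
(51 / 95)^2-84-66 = -1351149 / 9025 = -149.71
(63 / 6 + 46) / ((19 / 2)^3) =452 / 6859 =0.07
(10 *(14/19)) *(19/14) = 10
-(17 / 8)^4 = -83521 / 4096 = -20.39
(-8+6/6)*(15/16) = -105/16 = -6.56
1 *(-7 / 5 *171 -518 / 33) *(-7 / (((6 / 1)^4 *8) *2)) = 294637 / 3421440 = 0.09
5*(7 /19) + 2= 73 /19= 3.84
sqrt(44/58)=sqrt(638)/29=0.87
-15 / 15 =-1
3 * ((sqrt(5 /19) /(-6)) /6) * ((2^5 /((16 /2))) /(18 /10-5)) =5 * sqrt(95) /912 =0.05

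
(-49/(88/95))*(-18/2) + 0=41895/88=476.08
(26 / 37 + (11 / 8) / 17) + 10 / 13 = 101579 / 65416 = 1.55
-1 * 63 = -63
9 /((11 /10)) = 90 /11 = 8.18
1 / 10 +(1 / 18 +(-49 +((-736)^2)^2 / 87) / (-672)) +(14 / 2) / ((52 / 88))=-19073200281529 / 3800160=-5019051.90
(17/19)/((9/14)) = 238/171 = 1.39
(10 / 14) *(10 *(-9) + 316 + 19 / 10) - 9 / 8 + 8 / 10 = 45489 / 280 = 162.46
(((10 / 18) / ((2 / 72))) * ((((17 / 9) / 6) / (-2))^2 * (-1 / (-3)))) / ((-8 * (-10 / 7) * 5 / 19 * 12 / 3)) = 38437 / 2799360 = 0.01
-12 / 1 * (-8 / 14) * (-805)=-5520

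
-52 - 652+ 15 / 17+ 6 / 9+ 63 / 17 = -35636 / 51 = -698.75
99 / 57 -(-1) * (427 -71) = 6797 / 19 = 357.74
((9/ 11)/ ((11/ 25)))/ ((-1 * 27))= -25/ 363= -0.07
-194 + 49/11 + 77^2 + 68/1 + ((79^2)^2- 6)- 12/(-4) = 428514740/11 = 38955885.45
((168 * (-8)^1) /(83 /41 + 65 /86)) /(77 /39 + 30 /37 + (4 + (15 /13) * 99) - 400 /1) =3419148096 /1973216461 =1.73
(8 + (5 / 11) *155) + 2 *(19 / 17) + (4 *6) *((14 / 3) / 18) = 146273 / 1683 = 86.91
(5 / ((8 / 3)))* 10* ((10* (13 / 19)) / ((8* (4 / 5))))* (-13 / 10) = -63375 / 2432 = -26.06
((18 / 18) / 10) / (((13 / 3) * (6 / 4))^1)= 1 / 65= 0.02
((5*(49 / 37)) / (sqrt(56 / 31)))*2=35*sqrt(434) / 74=9.85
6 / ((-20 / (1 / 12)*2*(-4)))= 0.00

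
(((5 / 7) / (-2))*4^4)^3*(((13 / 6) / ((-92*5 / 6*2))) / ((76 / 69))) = 9804.76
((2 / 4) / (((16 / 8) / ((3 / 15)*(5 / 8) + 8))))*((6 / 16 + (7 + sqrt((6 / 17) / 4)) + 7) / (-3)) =-7475 / 768 - 65*sqrt(102) / 3264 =-9.93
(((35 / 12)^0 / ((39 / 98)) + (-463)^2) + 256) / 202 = 8370473 / 7878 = 1062.51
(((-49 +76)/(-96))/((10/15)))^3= -19683/262144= -0.08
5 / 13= 0.38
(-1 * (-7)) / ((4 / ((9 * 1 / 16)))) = 0.98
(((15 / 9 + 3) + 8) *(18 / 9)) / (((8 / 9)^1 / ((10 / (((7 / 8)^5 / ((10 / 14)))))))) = 46694400 / 117649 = 396.90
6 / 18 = 1 / 3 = 0.33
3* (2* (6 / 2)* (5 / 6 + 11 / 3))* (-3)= -243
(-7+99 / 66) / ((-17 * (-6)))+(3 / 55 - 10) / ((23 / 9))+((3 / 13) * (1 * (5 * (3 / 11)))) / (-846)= -622183127 / 157674660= -3.95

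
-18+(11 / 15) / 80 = -21589 / 1200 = -17.99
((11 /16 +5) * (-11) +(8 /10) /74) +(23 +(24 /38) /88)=-24463817 /618640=-39.54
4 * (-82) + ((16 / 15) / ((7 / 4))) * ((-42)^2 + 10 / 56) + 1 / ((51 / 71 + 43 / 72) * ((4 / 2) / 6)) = 741025232 / 988575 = 749.59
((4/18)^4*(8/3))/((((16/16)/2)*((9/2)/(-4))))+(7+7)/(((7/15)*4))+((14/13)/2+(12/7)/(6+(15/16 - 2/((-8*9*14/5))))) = 266863096841/32254571466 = 8.27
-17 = -17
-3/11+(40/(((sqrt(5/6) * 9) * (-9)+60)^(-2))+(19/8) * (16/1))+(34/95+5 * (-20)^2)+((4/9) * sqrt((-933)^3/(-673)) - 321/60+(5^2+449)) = -64800 * sqrt(30)+1244 * sqrt(627909)/2019+1526564153/4180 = 10770.76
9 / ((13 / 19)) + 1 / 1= 184 / 13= 14.15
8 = 8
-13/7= -1.86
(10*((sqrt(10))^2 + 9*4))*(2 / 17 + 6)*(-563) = -26933920 / 17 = -1584348.24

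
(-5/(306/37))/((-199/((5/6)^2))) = 4625/2192184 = 0.00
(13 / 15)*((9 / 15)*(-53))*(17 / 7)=-11713 / 175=-66.93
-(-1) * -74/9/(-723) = 74/6507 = 0.01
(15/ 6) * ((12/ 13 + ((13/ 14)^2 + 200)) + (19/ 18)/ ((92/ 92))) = 23257735/ 45864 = 507.10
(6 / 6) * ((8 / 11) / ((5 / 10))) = 16 / 11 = 1.45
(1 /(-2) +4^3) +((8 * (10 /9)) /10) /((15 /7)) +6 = 18877 /270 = 69.91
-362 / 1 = -362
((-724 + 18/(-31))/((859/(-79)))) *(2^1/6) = 1774498/79887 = 22.21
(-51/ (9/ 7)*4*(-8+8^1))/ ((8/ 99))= 0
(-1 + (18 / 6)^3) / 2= 13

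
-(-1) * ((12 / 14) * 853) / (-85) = -5118 / 595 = -8.60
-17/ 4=-4.25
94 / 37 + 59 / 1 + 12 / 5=11829 / 185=63.94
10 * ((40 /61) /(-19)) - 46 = -53714 /1159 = -46.35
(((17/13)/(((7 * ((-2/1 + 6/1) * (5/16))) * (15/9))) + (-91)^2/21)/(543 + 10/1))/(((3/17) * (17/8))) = 1.90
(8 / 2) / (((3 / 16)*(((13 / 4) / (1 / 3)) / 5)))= 1280 / 117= 10.94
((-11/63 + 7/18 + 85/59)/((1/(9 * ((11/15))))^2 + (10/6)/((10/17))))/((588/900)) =111649725/125894377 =0.89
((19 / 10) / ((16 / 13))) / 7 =247 / 1120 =0.22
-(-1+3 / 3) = 0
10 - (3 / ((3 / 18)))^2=-314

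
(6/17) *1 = 6/17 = 0.35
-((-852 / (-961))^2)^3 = -0.49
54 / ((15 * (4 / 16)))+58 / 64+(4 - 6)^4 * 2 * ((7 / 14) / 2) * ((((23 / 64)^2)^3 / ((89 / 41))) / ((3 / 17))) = 15.35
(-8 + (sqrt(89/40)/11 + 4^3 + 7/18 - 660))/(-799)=10865/14382 - sqrt(890)/175780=0.76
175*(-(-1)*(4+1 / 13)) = 9275 / 13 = 713.46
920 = 920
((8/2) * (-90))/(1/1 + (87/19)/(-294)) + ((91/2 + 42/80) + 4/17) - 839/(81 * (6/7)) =-33470767459/100961640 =-331.52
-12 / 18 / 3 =-2 / 9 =-0.22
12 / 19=0.63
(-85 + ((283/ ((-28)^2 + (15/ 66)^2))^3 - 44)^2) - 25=5440717582730719054958792265803167426/ 2986346647569272346852091973372881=1821.86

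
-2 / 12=-1 / 6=-0.17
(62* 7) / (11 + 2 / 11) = 4774 / 123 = 38.81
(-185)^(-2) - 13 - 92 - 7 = -3833199 / 34225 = -112.00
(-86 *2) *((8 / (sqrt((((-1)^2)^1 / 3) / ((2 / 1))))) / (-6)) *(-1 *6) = -3370.50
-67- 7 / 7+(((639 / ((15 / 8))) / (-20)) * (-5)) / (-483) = -54882 / 805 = -68.18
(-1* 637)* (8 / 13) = -392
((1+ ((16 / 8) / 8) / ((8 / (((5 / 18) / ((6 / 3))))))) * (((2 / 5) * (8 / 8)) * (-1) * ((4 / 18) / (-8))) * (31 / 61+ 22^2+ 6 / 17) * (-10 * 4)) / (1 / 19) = -11053074383 / 2687904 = -4112.15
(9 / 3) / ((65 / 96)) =4.43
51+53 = 104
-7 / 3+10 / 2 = 8 / 3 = 2.67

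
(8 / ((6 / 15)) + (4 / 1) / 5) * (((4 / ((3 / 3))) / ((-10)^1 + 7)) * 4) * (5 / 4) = -416 / 3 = -138.67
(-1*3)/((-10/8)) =12/5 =2.40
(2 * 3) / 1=6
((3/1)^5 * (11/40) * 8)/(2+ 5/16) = 42768/185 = 231.18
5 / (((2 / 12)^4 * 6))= 1080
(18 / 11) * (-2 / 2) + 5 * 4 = 202 / 11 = 18.36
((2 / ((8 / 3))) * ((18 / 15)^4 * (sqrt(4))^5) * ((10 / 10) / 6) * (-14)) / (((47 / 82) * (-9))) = 661248 / 29375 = 22.51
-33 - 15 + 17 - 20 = -51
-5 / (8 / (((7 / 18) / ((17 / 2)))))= -35 / 1224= -0.03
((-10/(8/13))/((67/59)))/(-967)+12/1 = 3113707/259156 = 12.01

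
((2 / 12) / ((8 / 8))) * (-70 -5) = -25 / 2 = -12.50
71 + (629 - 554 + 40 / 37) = 147.08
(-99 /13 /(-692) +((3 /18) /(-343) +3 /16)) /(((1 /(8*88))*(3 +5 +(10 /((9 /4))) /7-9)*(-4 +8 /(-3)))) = 145176669 /2534623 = 57.28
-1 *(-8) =8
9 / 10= 0.90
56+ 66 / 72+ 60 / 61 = 42383 / 732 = 57.90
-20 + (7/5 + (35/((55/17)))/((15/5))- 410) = -70124/165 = -424.99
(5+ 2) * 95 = 665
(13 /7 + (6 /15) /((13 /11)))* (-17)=-16983 /455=-37.33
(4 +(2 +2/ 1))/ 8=1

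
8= 8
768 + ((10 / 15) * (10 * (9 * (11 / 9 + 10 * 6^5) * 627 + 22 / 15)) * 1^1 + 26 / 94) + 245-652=1237434704096 / 423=2925377551.05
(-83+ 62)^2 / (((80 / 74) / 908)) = 3703959 / 10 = 370395.90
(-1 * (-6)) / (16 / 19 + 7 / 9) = 3.70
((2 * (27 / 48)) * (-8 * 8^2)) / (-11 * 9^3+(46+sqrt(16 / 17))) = 2304 * sqrt(17) / 1080668377+78071616 / 1080668377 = 0.07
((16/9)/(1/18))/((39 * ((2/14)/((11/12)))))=616/117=5.26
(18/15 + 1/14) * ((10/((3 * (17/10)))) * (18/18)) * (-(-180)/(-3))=-17800/119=-149.58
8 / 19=0.42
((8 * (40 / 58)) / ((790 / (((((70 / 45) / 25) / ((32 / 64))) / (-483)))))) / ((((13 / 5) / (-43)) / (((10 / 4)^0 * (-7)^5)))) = -46252864 / 92476215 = -0.50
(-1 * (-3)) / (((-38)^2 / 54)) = 81 / 722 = 0.11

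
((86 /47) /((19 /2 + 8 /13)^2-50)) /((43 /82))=0.07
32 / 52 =8 / 13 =0.62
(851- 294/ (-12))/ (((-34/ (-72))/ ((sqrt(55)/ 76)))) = 927*sqrt(55)/ 38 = 180.92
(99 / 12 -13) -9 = -13.75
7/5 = 1.40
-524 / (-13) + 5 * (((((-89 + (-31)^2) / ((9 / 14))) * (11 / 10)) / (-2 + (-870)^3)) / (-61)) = 94717755238112 / 2349867962637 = 40.31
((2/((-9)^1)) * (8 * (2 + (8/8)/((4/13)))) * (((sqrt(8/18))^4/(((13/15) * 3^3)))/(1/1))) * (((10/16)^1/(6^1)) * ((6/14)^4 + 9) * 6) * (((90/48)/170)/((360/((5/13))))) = -30125/5747080248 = -0.00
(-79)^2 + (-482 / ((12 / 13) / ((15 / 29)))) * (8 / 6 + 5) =788299 / 174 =4530.45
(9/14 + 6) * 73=6789/14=484.93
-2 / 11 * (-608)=1216 / 11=110.55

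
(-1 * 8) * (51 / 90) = -68 / 15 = -4.53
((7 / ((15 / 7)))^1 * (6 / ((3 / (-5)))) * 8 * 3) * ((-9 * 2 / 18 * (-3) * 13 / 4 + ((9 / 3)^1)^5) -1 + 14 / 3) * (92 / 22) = -27742232 / 33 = -840673.70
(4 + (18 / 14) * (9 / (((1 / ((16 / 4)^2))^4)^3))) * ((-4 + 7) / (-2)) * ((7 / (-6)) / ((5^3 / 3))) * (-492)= -8413005578904807516 / 125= -67304044631238460.13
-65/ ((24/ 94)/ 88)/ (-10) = 6721/ 3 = 2240.33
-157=-157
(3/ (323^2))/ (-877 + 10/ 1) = -1/ 30151081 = -0.00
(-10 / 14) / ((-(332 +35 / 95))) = 19 / 8841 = 0.00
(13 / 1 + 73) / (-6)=-43 / 3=-14.33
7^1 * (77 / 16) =539 / 16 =33.69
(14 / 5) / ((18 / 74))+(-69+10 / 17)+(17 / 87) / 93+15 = -28815101 / 687735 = -41.90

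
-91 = -91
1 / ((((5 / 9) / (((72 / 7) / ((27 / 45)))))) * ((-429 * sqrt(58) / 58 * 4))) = -18 * sqrt(58) / 1001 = -0.14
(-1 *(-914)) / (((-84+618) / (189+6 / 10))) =144412 / 445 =324.52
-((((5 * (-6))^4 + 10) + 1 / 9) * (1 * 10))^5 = -2059039829593857972511537456877145100000 / 59049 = -34870020315227319218133030000000000.00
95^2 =9025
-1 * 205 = -205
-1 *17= -17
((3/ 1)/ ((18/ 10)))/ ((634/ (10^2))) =250/ 951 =0.26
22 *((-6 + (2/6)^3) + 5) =-572/27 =-21.19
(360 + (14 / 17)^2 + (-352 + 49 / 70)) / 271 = 27103 / 783190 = 0.03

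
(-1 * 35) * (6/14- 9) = 300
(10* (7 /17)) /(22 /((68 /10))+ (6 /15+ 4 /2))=350 /479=0.73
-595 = -595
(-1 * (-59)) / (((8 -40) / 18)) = -531 / 16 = -33.19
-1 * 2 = -2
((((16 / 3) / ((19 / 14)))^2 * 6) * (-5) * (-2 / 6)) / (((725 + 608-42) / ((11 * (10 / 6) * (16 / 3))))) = 441548800 / 37750131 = 11.70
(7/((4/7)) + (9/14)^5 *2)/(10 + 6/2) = 3353221/3495856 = 0.96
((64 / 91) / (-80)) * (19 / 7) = -76 / 3185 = -0.02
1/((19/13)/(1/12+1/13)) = 25/228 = 0.11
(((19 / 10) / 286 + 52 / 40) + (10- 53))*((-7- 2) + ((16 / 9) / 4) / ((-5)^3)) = 1207812347 / 3217500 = 375.39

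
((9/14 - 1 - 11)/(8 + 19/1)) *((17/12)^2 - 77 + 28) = 358651/18144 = 19.77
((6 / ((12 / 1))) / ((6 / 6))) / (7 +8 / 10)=5 / 78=0.06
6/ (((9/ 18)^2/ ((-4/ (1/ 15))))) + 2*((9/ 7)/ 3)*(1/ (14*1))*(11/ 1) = -70527/ 49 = -1439.33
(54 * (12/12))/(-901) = -54/901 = -0.06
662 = 662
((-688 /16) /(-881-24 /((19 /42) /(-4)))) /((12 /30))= 4085 /25414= 0.16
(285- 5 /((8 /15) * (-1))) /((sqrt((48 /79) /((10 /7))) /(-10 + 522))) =12560 * sqrt(16590) /7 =231107.90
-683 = -683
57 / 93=19 / 31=0.61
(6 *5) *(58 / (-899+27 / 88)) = -30624 / 15817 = -1.94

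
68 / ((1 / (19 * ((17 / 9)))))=21964 / 9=2440.44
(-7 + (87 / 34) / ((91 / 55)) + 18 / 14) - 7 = -34553 / 3094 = -11.17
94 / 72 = 47 / 36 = 1.31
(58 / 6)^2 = 841 / 9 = 93.44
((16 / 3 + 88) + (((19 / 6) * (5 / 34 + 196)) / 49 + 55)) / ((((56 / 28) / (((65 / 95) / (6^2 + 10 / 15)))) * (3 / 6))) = 20922863 / 6963880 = 3.00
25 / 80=5 / 16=0.31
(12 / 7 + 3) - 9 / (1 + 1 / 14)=-129 / 35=-3.69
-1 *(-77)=77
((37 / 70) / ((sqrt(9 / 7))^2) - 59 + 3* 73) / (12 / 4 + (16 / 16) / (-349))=5038513 / 94140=53.52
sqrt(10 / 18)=sqrt(5) / 3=0.75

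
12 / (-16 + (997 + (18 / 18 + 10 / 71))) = 71 / 5811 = 0.01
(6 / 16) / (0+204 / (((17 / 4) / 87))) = 1 / 11136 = 0.00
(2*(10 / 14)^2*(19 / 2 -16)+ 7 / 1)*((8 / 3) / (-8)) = -6 / 49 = -0.12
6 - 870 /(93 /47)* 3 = -40704 /31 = -1313.03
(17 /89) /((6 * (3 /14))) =0.15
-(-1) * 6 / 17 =6 / 17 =0.35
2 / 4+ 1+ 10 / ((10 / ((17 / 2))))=10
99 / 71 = 1.39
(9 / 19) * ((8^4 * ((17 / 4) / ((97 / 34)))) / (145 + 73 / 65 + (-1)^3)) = 346245120 / 17385019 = 19.92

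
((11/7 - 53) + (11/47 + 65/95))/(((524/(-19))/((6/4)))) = 236805/86198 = 2.75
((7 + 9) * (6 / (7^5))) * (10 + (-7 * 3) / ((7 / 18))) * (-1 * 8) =33792 / 16807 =2.01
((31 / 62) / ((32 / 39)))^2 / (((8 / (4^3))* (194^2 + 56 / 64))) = 169 / 2141120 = 0.00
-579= -579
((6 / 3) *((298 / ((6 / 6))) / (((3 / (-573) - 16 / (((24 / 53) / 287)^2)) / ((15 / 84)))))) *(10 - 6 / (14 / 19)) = -66594060 / 2165434143803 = -0.00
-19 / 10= -1.90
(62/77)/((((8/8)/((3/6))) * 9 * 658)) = 31/455994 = 0.00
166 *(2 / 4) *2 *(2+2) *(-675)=-448200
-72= -72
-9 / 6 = -1.50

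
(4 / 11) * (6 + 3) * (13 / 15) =156 / 55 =2.84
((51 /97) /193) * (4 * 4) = 0.04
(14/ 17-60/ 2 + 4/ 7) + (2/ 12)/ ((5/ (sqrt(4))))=-50941/ 1785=-28.54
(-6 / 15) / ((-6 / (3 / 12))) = 1 / 60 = 0.02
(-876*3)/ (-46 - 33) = 2628/ 79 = 33.27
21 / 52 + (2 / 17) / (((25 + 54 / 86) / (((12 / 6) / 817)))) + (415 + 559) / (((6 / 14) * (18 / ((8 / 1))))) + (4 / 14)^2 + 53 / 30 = 61973753942689 / 61219152540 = 1012.33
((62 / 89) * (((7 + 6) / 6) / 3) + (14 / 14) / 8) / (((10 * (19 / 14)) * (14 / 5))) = 4025 / 243504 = 0.02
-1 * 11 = -11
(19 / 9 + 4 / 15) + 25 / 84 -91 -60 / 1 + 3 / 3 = -185629 / 1260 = -147.32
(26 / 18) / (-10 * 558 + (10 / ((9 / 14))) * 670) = 0.00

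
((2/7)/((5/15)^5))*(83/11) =40338/77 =523.87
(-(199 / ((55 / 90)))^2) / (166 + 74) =-441.83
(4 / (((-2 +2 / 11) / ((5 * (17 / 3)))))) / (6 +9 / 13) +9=-82 / 261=-0.31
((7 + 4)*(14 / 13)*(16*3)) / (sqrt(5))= 7392*sqrt(5) / 65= 254.29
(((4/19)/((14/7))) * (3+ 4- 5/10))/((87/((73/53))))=0.01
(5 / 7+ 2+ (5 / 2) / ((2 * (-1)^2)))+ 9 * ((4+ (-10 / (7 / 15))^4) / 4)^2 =576672270036446109 / 23059204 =25008333767.13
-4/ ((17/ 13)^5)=-1485172/ 1419857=-1.05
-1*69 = -69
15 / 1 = 15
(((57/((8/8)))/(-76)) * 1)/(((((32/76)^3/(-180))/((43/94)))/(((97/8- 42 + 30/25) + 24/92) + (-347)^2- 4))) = 881907166208241/8855552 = 99588051.23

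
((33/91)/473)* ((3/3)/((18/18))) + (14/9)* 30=547829/11739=46.67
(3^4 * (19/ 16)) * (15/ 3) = 7695/ 16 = 480.94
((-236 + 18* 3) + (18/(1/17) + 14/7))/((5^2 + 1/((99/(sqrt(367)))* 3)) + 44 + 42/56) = 12403596744/6866270897 - 598752* sqrt(367)/6866270897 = 1.80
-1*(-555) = 555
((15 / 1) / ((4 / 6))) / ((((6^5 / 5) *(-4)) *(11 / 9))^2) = 125 / 321159168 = 0.00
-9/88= -0.10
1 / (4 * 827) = 1 / 3308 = 0.00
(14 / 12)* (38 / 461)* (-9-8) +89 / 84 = -22279 / 38724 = -0.58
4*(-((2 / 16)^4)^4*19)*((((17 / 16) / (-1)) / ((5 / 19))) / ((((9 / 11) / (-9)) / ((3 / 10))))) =-202521 / 56294995342131200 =-0.00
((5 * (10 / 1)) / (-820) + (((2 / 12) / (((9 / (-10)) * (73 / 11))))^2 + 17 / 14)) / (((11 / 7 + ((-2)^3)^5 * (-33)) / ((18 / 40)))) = 0.00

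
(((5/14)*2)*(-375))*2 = -535.71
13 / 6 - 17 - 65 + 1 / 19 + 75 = -545 / 114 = -4.78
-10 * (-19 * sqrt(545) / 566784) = 95 * sqrt(545) / 283392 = 0.01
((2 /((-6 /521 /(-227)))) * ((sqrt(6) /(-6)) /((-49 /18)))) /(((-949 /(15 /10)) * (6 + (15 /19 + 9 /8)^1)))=-8988292 * sqrt(6) /18646901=-1.18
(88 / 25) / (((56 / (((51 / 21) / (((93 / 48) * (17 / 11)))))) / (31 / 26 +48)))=1238072 / 493675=2.51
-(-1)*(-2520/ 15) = -168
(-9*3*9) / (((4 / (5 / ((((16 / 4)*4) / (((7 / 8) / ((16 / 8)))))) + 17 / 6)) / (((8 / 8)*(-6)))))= 554283 / 512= 1082.58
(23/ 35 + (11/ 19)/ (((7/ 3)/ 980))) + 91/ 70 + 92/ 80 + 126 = 198045/ 532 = 372.27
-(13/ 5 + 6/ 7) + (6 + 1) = 124/ 35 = 3.54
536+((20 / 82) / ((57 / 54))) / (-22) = 4592894 / 8569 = 535.99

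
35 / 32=1.09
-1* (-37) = 37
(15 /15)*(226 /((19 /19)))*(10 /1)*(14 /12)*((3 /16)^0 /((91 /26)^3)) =9040 /147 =61.50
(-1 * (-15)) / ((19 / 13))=195 / 19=10.26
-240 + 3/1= -237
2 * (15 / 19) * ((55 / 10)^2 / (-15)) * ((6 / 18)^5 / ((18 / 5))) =-605 / 166212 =-0.00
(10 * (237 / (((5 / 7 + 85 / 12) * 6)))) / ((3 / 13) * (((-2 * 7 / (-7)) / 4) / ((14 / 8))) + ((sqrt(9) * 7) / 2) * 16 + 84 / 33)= 3321318 / 11186221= 0.30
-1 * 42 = -42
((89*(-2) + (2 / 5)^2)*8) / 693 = -3952 / 1925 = -2.05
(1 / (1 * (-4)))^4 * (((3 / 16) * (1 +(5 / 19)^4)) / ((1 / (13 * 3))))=7660341 / 266897408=0.03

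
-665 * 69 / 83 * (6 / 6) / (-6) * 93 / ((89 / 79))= 112372365 / 14774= 7606.09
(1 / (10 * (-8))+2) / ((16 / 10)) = 159 / 128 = 1.24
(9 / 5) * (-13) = -117 / 5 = -23.40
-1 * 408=-408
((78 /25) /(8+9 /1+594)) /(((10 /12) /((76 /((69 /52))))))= 47424 /135125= 0.35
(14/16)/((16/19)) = 133/128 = 1.04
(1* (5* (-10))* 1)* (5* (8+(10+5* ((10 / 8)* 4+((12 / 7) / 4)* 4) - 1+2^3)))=-102500 / 7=-14642.86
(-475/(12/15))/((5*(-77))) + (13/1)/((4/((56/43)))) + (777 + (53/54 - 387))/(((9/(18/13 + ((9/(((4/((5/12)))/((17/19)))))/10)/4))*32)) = 4169263074875/542664105984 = 7.68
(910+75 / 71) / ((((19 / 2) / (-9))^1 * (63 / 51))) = -6597870 / 9443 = -698.70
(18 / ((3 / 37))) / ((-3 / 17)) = -1258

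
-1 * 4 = -4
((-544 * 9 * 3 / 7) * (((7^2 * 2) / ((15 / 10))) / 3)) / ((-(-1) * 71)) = -45696 / 71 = -643.61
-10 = -10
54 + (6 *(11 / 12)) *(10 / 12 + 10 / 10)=769 / 12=64.08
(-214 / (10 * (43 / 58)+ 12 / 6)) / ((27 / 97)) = -601982 / 7371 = -81.67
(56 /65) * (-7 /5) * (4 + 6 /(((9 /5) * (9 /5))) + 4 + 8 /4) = -25088 /1755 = -14.30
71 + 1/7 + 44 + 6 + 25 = 1023/7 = 146.14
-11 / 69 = -0.16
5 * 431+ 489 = 2644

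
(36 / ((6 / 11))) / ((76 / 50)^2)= 20625 / 722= 28.57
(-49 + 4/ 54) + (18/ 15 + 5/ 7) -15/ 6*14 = -77501/ 945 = -82.01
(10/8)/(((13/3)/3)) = 45/52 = 0.87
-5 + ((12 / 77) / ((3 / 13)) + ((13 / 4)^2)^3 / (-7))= -54458867 / 315392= -172.67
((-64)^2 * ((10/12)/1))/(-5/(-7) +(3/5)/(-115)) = 20608000/4281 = 4813.83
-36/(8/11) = -99/2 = -49.50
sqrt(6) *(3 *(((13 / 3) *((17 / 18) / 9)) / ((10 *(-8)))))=-221 *sqrt(6) / 12960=-0.04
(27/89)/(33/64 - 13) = -1728/71111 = -0.02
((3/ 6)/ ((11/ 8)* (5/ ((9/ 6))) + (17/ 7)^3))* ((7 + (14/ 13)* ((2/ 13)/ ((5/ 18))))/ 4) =6605151/ 131517490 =0.05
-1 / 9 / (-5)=1 / 45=0.02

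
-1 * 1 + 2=1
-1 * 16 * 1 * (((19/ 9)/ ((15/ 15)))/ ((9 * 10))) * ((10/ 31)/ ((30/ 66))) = -3344/ 12555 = -0.27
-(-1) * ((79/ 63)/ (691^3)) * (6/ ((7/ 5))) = 790/ 48501087537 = 0.00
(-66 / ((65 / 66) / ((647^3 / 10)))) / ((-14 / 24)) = 7078674841128 / 2275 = 3111505424.67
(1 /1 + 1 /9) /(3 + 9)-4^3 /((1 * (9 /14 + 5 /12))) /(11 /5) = -1446625 /52866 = -27.36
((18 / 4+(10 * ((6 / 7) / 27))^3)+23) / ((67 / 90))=68842925 / 1861461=36.98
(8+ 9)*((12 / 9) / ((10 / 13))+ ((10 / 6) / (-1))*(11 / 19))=1241 / 95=13.06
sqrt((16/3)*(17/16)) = sqrt(51)/3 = 2.38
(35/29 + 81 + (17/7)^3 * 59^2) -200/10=496581209/9947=49922.71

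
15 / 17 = 0.88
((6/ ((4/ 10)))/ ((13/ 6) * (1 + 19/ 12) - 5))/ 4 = 270/ 43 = 6.28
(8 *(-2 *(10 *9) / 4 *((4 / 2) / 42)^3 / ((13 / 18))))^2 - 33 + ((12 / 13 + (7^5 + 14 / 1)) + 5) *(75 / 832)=72622706553 / 48941984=1483.85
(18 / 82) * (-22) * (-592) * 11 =1289376 / 41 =31448.20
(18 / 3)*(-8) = -48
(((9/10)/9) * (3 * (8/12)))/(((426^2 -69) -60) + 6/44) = 22/19948185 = 0.00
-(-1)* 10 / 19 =10 / 19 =0.53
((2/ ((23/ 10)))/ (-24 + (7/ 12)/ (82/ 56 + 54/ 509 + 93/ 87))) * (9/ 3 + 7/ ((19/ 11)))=-8770522440/ 34006773211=-0.26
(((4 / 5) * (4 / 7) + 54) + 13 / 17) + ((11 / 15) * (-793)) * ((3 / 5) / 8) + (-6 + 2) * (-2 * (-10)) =-1627757 / 23800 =-68.39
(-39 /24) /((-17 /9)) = 117 /136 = 0.86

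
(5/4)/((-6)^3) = -5/864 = -0.01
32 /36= 8 /9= 0.89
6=6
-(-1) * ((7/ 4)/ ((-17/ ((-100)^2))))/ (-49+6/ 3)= 17500/ 799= 21.90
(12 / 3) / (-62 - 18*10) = -2 / 121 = -0.02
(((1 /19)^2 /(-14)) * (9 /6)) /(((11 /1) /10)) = -0.00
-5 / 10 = -1 / 2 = -0.50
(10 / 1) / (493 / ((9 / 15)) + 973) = 15 / 2692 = 0.01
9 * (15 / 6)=45 / 2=22.50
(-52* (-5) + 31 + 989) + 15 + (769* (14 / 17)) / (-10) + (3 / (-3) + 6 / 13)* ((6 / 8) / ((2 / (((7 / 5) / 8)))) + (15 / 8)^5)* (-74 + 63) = 49581300671 / 36208640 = 1369.32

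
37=37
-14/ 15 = -0.93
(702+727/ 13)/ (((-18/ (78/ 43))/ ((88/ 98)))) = -433532/ 6321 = -68.59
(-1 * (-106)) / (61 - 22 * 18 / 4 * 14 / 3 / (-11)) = 106 / 103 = 1.03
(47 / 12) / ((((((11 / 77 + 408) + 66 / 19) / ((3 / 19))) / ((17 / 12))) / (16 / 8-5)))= -5593 / 875920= -0.01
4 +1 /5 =21 /5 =4.20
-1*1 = -1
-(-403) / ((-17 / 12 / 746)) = -3607656 / 17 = -212215.06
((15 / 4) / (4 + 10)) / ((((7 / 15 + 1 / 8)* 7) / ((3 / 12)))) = 225 / 13916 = 0.02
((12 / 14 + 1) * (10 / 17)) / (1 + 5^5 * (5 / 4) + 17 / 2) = 0.00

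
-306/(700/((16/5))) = -1224/875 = -1.40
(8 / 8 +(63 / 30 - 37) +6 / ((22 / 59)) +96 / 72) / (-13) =5437 / 4290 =1.27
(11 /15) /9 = 11 /135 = 0.08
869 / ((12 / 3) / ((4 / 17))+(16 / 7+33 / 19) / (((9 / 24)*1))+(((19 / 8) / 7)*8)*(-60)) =-346731 / 53917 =-6.43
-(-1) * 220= 220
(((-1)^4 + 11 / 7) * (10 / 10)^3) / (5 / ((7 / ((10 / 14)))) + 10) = 126 / 515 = 0.24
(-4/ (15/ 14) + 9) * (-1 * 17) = -1343/ 15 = -89.53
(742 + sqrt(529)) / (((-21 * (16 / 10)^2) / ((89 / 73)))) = -17.35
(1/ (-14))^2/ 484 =1/ 94864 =0.00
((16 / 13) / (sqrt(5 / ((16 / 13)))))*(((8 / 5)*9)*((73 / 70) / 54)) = 9344*sqrt(65) / 443625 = 0.17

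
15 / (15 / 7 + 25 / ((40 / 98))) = 84 / 355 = 0.24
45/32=1.41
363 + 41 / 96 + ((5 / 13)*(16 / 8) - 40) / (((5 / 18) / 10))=-1309003 / 1248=-1048.88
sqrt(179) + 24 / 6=4 + sqrt(179)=17.38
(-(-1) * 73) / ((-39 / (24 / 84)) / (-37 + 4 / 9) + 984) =0.07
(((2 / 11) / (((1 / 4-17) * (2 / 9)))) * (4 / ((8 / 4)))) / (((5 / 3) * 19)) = -216 / 70015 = -0.00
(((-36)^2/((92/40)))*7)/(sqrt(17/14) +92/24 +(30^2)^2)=18517854035520/3802791593238131 - 1632960*sqrt(238)/3802791593238131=0.00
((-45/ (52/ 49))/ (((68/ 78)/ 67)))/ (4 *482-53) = -1.74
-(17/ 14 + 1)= -2.21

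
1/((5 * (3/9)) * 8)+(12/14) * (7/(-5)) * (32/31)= -1443/1240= -1.16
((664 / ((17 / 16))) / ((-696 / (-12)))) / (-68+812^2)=1328 / 81255767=0.00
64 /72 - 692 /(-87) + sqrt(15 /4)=10.78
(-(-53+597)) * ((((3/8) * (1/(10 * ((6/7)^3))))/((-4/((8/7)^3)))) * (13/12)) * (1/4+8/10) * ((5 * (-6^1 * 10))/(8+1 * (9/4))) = -49504/123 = -402.47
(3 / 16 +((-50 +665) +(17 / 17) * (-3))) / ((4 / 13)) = 127335 / 64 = 1989.61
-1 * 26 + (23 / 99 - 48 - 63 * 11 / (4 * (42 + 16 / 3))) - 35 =-6322045 / 56232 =-112.43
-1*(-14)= 14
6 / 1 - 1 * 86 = -80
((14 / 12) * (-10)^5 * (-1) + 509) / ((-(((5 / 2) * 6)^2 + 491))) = -351527 / 2148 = -163.65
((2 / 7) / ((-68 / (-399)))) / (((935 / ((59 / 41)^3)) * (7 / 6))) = 35119809 / 7668495065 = 0.00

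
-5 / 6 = -0.83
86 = 86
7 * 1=7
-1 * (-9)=9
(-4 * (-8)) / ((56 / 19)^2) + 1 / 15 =5513 / 1470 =3.75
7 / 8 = 0.88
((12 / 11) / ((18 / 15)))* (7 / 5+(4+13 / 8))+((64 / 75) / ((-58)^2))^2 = 1117946041889 / 175052047500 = 6.39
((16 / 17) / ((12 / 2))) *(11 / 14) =44 / 357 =0.12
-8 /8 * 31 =-31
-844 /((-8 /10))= 1055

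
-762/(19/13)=-9906/19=-521.37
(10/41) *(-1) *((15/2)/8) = -0.23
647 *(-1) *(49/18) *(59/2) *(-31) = 57984787/36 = 1610688.53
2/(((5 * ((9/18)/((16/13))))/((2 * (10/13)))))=256/169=1.51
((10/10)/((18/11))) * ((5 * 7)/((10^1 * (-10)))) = -77/360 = -0.21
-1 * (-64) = 64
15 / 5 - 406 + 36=-367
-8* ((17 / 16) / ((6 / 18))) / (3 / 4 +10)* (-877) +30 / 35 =626436 / 301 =2081.18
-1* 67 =-67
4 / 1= 4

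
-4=-4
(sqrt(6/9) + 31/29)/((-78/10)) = -155/1131 - 5*sqrt(6)/117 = -0.24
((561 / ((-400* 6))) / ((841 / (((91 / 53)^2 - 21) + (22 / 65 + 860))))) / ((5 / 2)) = -0.09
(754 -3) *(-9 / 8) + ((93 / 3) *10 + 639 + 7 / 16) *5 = 62437 / 16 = 3902.31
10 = 10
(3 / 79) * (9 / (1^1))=27 / 79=0.34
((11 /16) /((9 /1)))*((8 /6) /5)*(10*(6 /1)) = 11 /9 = 1.22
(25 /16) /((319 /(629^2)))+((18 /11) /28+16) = 69810911 /35728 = 1953.96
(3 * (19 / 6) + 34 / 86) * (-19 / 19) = -851 / 86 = -9.90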